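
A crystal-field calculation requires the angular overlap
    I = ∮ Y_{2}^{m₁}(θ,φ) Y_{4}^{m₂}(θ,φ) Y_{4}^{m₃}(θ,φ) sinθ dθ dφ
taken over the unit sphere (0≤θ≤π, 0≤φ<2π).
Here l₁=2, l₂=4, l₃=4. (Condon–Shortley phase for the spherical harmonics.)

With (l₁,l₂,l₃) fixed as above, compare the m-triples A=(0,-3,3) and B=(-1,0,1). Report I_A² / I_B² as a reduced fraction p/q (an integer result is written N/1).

Same 2,4,4: normalisation and zero-m 3j drop out of the ratio.
A: Δ: 2! 2! 6! / 11! → 1/13860; sum: t=0:+1/480 t=1:−1/720 = 1/1440; 3j²(2 4 4; 0 -3 3) = Δ·Π!·Σ² = 7/1980  (sign -1)
B: Δ: 2! 2! 6! / 11! → 1/13860; sum: t=1:−1/72 t=2:+1/96 = -1/288; 3j²(2 4 4; -1 0 1) = Δ·Π!·Σ² = 1/462  (sign +1)
I_A²/I_B² = (7/1980)/(1/462) = 49/30

49/30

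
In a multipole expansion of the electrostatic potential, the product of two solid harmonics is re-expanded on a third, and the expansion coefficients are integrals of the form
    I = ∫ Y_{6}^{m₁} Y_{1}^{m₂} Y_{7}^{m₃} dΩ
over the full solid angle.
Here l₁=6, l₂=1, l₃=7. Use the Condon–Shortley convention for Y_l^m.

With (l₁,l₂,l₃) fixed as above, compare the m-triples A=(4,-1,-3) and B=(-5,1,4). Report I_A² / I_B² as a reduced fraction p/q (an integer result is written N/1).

2/1

Shared (l₁,l₂,l₃)=(6,1,7): N and (l;000)² cancel in I_A²/I_B².
A: Δ = 0!·12!·2!/15! = 1/1365; Racah Σ t=0..0: t=0:+1/14515200 = 1/14515200; ⇒ 3j(6 1 7; 4 -1 -3)² = 2/455, sgn +1
B: Δ = 0!·12!·2!/15! = 1/1365; Racah Σ t=0..0: t=0:+1/79833600 = 1/79833600; ⇒ 3j(6 1 7; -5 1 4)² = 1/455, sgn -1
I_A²/I_B² = (2/455)/(1/455) = 2/1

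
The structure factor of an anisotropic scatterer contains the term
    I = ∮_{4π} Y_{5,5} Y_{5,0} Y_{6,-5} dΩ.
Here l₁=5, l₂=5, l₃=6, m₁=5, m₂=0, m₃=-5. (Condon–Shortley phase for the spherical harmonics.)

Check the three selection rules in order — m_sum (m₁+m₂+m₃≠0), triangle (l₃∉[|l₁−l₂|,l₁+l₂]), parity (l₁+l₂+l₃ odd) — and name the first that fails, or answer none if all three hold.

none

m₁+m₂+m₃ = 5 + 0 − 5 = 0  ✓
triangle: |5−5|=0 ≤ l₃=6 ≤ 5+5=10  ✓
parity: l₁+l₂+l₃ = 16 is even  ✓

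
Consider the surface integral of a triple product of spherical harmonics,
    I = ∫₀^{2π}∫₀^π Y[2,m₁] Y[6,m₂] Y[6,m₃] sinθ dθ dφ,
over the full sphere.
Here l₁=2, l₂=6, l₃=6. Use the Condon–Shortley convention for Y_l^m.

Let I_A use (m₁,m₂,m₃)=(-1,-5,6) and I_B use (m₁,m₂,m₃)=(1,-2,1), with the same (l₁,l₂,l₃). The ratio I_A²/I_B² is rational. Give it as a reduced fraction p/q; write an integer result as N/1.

121/30

l's match ⇒ only the (l;m) 3-j factors differ between A and B.
A: triangle coeff Δ(2,6,6) = 1/90090; Σ_t [1,1]: t=1:−1/7257600 = -1/7257600; (3j)²=11/455 [(2 6 6; -1 -5 6)], sign=-1
B: triangle coeff Δ(2,6,6) = 1/90090; Σ_t [0,1]: t=0:+1/34560 t=1:−1/60480 = 1/80640; (3j)²=6/1001 [(2 6 6; 1 -2 1)], sign=-1
I_A²/I_B² = (11/455)/(6/1001) = 121/30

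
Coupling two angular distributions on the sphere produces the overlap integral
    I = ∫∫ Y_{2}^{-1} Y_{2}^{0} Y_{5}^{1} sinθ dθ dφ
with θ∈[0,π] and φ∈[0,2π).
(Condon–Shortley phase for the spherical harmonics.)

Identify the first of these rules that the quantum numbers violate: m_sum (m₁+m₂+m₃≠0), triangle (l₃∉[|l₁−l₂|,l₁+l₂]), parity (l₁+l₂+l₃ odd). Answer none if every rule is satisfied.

Σmᵢ = 0  ✓
l₃∈[|l₁−l₂|,l₁+l₂]=[0,4], have l₃=5  ✗
Σlᵢ = 9 ⇒ odd

triangle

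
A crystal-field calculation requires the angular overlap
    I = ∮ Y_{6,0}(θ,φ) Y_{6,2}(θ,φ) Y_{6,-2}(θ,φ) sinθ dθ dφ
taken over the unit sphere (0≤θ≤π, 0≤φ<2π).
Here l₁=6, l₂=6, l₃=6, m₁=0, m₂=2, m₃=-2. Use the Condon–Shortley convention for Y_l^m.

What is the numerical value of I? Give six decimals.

m-sum 0 ✓  L=18 even ✓  0≤6≤12 ✓
Π(2lᵢ+1) = 13×13×13 = 2197
triangle coeff Δ(6,6,6) = 1/325909584
Σ_t [0,6]: t=0:+1/373248000 t=1:−1/1728000 t=2:+1/110592 t=3:−1/46656 t=4:+1/110592 t=5:−1/1728000 t=6:+1/373248000 = -7/1555200
(3j)²=400/46189 [(6 6 6; 0 0 0)], sign=-1
Σ_t [2,6]: t=2:+1/1658880 t=3:−1/155520 t=4:+1/110592 t=5:−1/518400 t=6:+1/24883200 = 11/8294400
(3j)²=11/4199 [(6 6 6; 0 2 -2)], sign=+1
⇒ 4πI² = 5200/104329
I = (-1)√(5200/104329/(4π)) = -0.06297878

-0.062979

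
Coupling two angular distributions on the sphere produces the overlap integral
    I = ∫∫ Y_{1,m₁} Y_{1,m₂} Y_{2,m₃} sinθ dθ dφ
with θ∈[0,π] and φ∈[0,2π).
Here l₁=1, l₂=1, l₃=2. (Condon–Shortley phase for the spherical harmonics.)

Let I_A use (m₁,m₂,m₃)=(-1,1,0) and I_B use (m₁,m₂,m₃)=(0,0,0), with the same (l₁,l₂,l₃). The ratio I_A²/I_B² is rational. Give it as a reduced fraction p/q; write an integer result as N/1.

1/4

l's match ⇒ only the (l;m) 3-j factors differ between A and B.
A: triangle coeff Δ(1,1,2) = 1/30; Σ_t [0,0]: t=0:+1/4 = 1/4; (3j)²=1/30 [(1 1 2; -1 1 0)], sign=+1
B: triangle coeff Δ(1,1,2) = 1/30; Σ_t [0,0]: t=0:+1/1 = 1/1; (3j)²=2/15 [(1 1 2; 0 0 0)], sign=+1
I_A²/I_B² = (1/30)/(2/15) = 1/4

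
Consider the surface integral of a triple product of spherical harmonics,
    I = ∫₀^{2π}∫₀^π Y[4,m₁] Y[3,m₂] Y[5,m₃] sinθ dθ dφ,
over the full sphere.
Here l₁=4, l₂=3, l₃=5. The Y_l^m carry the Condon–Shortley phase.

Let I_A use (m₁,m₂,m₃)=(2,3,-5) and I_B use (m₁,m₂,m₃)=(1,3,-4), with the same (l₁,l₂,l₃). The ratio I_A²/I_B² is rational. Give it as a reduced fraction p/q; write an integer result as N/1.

Shared (l₁,l₂,l₃)=(4,3,5): N and (l;000)² cancel in I_A²/I_B².
A: Δ = 2!·6!·4!/13! = 1/180180; Racah Σ t=2..2: t=2:+1/34560 = 1/34560; ⇒ 3j(4 3 5; 2 3 -5)² = 5/286, sgn +1
B: Δ = 2!·6!·4!/13! = 1/180180; Racah Σ t=2..2: t=2:+1/5760 = 1/5760; ⇒ 3j(4 3 5; 1 3 -4)² = 9/286, sgn -1
I_A²/I_B² = (5/286)/(9/286) = 5/9

5/9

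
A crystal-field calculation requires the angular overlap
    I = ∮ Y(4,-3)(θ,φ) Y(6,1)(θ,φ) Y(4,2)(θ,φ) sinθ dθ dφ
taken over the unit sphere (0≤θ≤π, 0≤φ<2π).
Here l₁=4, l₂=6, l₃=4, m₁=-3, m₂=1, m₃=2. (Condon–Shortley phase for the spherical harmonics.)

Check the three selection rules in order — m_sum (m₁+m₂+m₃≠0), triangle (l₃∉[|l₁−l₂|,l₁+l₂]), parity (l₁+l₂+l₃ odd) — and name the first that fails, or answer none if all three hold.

none

azimuthal sum: -3 + 1 + 2 = 0  ✓
2 ≤ 4 ≤ 10 (triangle on l)  ✓
L = 4 + 6 + 4 = 14 (even)  ✓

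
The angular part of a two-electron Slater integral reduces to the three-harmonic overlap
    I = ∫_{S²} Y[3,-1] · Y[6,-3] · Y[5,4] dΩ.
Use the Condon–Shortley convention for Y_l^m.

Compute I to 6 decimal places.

Rules hold: Σm=0, L=14 even, 3≤5≤9.
N = 7·13·11 = 1001
Δ = 4!·2!·8!/15! = 1/675675
Racah Σ t=1..3: t=1:−1/8640 t=2:+1/2304 t=3:−1/8640 = 7/34560
⇒ 3j(3 6 5; 0 0 0)² = 7/429, sgn -1
Racah Σ t=2..3: t=2:+1/40320 t=3:−1/241920 = 1/48384
⇒ 3j(3 6 5; -1 -3 4)² = 24/1001, sgn -1
4πI² = N·(3j₀)²·(3jₘ)² = 56/143
I = +1·√(0.391608/4π) = 0.17653103

0.176531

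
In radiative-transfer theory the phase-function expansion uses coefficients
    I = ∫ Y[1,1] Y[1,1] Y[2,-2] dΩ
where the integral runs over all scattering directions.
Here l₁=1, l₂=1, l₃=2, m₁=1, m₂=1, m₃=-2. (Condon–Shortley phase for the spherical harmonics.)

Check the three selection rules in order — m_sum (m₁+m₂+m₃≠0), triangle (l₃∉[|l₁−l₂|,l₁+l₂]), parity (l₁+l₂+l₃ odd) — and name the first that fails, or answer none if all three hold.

azimuthal sum: 1 + 1 − 2 = 0  ✓
0 ≤ 2 ≤ 2 (triangle on l)  ✓
L = 1 + 1 + 2 = 4 (even)  ✓

none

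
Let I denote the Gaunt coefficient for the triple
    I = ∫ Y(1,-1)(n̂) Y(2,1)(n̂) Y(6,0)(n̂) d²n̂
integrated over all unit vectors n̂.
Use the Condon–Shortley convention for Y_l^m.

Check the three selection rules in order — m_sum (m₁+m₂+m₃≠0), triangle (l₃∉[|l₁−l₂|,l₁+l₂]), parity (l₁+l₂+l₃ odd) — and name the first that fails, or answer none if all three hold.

azimuthal sum: -1 + 1 + 0 = 0  ✓
1 ≤ 6 ≤ 3 (triangle on l)  ✗
L = 1 + 2 + 6 = 9 (odd)

triangle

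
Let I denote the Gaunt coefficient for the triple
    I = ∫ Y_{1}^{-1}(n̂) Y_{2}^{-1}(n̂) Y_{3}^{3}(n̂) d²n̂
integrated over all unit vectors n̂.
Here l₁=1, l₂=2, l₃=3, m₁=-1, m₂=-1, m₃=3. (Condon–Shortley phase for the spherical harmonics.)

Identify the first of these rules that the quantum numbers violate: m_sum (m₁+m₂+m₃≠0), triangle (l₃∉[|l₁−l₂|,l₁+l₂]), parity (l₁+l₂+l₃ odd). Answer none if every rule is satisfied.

Σmᵢ = 1  ✗
l₃∈[|l₁−l₂|,l₁+l₂]=[1,3], have l₃=3
Σlᵢ = 6 ⇒ even

m_sum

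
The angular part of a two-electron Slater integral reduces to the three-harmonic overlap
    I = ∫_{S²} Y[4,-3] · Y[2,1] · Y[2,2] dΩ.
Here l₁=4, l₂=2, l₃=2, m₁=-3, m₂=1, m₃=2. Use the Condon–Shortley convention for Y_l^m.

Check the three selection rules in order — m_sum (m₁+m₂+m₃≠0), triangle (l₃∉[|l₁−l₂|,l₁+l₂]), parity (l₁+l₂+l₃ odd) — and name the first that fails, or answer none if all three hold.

m₁+m₂+m₃ = -3 + 1 + 2 = 0  ✓
triangle: |4−2|=2 ≤ l₃=2 ≤ 4+2=6  ✓
parity: l₁+l₂+l₃ = 8 is even  ✓

none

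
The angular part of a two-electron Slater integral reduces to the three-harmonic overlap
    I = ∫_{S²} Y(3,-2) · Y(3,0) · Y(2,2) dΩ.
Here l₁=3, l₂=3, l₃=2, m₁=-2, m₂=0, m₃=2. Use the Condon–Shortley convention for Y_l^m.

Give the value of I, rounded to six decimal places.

Checks pass: Σm=0; 8 even; l₃=2∈[0,6].
(2·3+1)(2·3+1)(2·2+1) = 245
Δ: 4! 2! 2! / 9! → 1/3780
sum: t=1:−1/24 t=2:+1/4 t=3:−1/24 = 1/6
3j²(3 3 2; 0 0 0) = Δ·Π!·Σ² = 4/105  (sign +1)
sum: t=3:−1/24 = -1/24
3j²(3 3 2; -2 0 2) = Δ·Π!·Σ² = 1/21  (sign -1)
combine: 4πI² = 245·4/105·1/21 = 4/9
take √, sign -1: I = -0.18806319

-0.188063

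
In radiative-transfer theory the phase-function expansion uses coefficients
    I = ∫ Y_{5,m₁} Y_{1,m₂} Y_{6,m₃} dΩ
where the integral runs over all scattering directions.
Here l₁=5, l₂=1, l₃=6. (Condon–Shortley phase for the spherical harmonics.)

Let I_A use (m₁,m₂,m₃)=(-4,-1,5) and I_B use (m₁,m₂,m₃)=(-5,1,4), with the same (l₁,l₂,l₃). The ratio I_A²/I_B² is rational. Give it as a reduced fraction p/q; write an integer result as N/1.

55/1

l's match ⇒ only the (l;m) 3-j factors differ between A and B.
A: triangle coeff Δ(5,1,6) = 1/858; Σ_t [0,0]: t=0:+1/725760 = 1/725760; (3j)²=5/78 [(5 1 6; -4 -1 5)], sign=-1
B: triangle coeff Δ(5,1,6) = 1/858; Σ_t [0,0]: t=0:+1/7257600 = 1/7257600; (3j)²=1/858 [(5 1 6; -5 1 4)], sign=+1
I_A²/I_B² = (5/78)/(1/858) = 55/1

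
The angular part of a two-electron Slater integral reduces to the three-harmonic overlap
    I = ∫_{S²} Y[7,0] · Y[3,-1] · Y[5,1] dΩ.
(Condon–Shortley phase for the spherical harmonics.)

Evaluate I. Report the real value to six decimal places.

0.000000

Σlᵢ=15 odd — θ-integrand is odd under cosθ→−cosθ; I=0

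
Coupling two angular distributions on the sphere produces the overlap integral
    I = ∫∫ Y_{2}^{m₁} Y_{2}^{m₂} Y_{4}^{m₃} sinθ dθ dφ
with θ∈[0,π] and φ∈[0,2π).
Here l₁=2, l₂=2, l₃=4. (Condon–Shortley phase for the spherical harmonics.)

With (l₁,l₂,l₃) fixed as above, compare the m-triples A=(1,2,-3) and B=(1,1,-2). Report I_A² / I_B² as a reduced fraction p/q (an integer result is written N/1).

7/8

l's match ⇒ only the (l;m) 3-j factors differ between A and B.
A: triangle coeff Δ(2,2,4) = 1/630; Σ_t [0,0]: t=0:+1/144 = 1/144; (3j)²=1/18 [(2 2 4; 1 2 -3)], sign=-1
B: triangle coeff Δ(2,2,4) = 1/630; Σ_t [0,0]: t=0:+1/36 = 1/36; (3j)²=4/63 [(2 2 4; 1 1 -2)], sign=+1
I_A²/I_B² = (1/18)/(4/63) = 7/8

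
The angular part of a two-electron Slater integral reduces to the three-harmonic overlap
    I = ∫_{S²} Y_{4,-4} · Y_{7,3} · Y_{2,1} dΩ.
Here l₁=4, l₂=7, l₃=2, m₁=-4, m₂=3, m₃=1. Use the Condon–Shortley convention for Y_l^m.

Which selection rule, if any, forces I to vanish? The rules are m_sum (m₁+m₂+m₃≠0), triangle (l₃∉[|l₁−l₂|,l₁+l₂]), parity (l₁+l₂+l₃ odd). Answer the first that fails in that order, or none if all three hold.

triangle

Σmᵢ = 0  ✓
l₃∈[|l₁−l₂|,l₁+l₂]=[3,11], have l₃=2  ✗
Σlᵢ = 13 ⇒ odd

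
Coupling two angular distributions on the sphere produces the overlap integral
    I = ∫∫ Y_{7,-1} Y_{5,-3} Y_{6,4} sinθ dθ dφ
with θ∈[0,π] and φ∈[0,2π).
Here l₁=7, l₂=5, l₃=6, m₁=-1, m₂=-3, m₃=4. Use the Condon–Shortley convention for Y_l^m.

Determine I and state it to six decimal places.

m-sum 0 ✓  L=18 even ✓  2≤6≤12 ✓
Π(2lᵢ+1) = 15×11×13 = 2145
triangle coeff Δ(7,5,6) = 1/174594420
Σ_t [1,5]: t=1:−1/4147200 t=2:+1/207360 t=3:−1/82944 t=4:+1/207360 t=5:−1/4147200 = -1/345600
(3j)²=420/46189 [(7 5 6; 0 0 0)], sign=-1
Σ_t [0,2]: t=0:+1/116121600 t=1:−1/3628800 t=2:+1/1658880 = 13/38707200
(3j)²=39/3553 [(7 5 6; -1 -3 4)], sign=+1
⇒ 4πI² = 245700/1147619
I = (-1)√(245700/1147619/(4π)) = -0.13052653

-0.130527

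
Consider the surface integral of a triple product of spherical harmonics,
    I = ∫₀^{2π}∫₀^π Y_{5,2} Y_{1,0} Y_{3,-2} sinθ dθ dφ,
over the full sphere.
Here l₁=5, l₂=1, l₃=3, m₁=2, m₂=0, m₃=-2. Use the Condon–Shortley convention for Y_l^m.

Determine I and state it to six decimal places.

l₃=3 ∉ [4,6] — triangle fails ⇒ I = 0

0.000000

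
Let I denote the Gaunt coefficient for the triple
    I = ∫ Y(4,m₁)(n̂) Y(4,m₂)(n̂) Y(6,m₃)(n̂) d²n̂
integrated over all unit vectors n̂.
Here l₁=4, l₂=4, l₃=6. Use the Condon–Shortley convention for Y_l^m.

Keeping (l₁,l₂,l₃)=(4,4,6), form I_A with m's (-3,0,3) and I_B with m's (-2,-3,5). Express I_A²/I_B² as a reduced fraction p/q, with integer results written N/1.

Shared (l₁,l₂,l₃)=(4,4,6): N and (l;000)² cancel in I_A²/I_B².
A: Δ = 2!·6!·6!/15! = 1/1261260; Racah Σ t=1..2: t=1:−1/25920 t=2:+1/11520 = 1/20736; ⇒ 3j(4 4 6; -3 0 3)² = 5/429, sgn -1
B: Δ = 2!·6!·6!/15! = 1/1261260; Racah Σ t=0..1: t=0:+1/172800 t=1:−1/86400 = -1/172800; ⇒ 3j(4 4 6; -2 -3 5)² = 1/130, sgn +1
I_A²/I_B² = (5/429)/(1/130) = 50/33

50/33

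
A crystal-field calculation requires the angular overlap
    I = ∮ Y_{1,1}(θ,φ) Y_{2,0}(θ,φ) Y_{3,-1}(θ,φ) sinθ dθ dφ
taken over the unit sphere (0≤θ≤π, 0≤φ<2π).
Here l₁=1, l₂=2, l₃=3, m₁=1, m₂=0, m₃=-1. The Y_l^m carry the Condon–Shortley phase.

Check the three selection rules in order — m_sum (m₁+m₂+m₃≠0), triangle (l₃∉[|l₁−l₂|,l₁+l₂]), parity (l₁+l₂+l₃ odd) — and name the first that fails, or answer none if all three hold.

Σmᵢ = 0  ✓
l₃∈[|l₁−l₂|,l₁+l₂]=[1,3], have l₃=3  ✓
Σlᵢ = 6 ⇒ even  ✓

none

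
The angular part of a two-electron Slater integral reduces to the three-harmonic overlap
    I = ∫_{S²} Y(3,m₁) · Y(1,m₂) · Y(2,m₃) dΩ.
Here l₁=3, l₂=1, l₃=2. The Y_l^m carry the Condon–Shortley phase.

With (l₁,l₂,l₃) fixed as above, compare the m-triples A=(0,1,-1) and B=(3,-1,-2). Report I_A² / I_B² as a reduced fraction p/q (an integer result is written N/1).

1/5

Shared (l₁,l₂,l₃)=(3,1,2): N and (l;000)² cancel in I_A²/I_B².
A: Δ = 2!·4!·0!/7! = 1/105; Racah Σ t=2..2: t=2:+1/12 = 1/12; ⇒ 3j(3 1 2; 0 1 -1)² = 1/35, sgn -1
B: Δ = 2!·4!·0!/7! = 1/105; Racah Σ t=0..0: t=0:+1/48 = 1/48; ⇒ 3j(3 1 2; 3 -1 -2)² = 1/7, sgn +1
I_A²/I_B² = (1/35)/(1/7) = 1/5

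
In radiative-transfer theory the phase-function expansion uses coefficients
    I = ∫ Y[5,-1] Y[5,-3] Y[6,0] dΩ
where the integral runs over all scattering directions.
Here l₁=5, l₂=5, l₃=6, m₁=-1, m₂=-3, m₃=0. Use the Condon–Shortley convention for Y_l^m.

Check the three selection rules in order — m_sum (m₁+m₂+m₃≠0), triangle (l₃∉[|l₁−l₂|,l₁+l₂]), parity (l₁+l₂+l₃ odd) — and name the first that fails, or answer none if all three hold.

m_sum

Σmᵢ = -4  ✗
l₃∈[|l₁−l₂|,l₁+l₂]=[0,10], have l₃=6
Σlᵢ = 16 ⇒ even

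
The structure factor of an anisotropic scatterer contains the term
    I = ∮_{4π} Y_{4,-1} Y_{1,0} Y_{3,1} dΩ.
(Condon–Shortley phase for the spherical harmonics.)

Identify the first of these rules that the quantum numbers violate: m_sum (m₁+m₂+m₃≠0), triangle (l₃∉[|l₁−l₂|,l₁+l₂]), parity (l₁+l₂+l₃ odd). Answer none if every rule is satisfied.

Σmᵢ = 0  ✓
l₃∈[|l₁−l₂|,l₁+l₂]=[3,5], have l₃=3  ✓
Σlᵢ = 8 ⇒ even  ✓

none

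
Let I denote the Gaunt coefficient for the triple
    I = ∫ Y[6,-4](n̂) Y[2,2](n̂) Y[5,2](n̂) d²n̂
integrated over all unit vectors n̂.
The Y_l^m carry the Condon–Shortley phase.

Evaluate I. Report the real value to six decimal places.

Σlᵢ=13 odd — θ-integrand is odd under cosθ→−cosθ; I=0

0.000000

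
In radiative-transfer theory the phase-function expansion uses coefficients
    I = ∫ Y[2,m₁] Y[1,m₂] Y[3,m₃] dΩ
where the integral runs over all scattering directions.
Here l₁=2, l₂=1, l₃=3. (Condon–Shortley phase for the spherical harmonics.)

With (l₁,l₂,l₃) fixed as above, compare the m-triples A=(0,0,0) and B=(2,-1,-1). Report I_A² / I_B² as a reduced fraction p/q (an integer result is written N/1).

9/1

Shared (l₁,l₂,l₃)=(2,1,3): N and (l;000)² cancel in I_A²/I_B².
A: Δ = 0!·4!·2!/7! = 1/105; Racah Σ t=0..0: t=0:+1/4 = 1/4; ⇒ 3j(2 1 3; 0 0 0)² = 3/35, sgn -1
B: Δ = 0!·4!·2!/7! = 1/105; Racah Σ t=0..0: t=0:+1/48 = 1/48; ⇒ 3j(2 1 3; 2 -1 -1)² = 1/105, sgn +1
I_A²/I_B² = (3/35)/(1/105) = 9/1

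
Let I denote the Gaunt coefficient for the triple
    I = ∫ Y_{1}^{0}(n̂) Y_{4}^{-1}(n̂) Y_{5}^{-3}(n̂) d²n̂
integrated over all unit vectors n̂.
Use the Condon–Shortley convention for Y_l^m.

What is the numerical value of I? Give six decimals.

m-sum = 0 − 1 − 3 = -4 ≠ 0 ⇒ I = 0

0.000000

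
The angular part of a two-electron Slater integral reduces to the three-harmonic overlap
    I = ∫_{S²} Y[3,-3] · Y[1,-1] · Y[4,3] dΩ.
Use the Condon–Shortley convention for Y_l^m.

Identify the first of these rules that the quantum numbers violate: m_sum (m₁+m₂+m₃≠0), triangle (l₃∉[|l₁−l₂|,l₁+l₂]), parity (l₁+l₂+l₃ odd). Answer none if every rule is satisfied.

m₁+m₂+m₃ = -3 − 1 + 3 = -1  ✗
triangle: |3−1|=2 ≤ l₃=4 ≤ 3+1=4
parity: l₁+l₂+l₃ = 8 is even

m_sum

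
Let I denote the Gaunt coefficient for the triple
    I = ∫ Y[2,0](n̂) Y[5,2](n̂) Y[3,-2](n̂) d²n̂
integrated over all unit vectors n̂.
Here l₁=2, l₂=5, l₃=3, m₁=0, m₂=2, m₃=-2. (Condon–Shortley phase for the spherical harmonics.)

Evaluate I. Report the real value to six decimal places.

Rules hold: Σm=0, L=10 even, 3≤3≤7.
N = 5·11·7 = 385
Δ = 4!·0!·6!/11! = 1/2310
Racah Σ t=2..2: t=2:+1/144 = 1/144
⇒ 3j(2 5 3; 0 0 0)² = 10/231, sgn -1
Racah Σ t=2..2: t=2:+1/480 = 1/480
⇒ 3j(2 5 3; 0 2 -2)² = 3/110, sgn -1
4πI² = N·(3j₀)²·(3jₘ)² = 5/11
I = +1·√(0.454545/4π) = 0.19018827

0.190188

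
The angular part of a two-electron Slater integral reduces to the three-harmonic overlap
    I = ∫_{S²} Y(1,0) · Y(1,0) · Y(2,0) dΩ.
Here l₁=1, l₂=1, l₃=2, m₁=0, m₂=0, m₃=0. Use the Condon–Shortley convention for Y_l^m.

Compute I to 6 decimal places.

Rules hold: Σm=0, L=4 even, 0≤2≤2.
N = 3·3·5 = 45
Δ = 0!·2!·2!/5! = 1/30
Racah Σ t=0..0: t=0:+1/1 = 1/1
⇒ 3j(1 1 2; 0 0 0)² = 2/15, sgn +1
(m-triple is (0,0,0) — same symbol as above.)
4πI² = N·(3j₀)²·(3jₘ)² = 4/5
I = +1·√(0.8/4π) = 0.25231325

0.252313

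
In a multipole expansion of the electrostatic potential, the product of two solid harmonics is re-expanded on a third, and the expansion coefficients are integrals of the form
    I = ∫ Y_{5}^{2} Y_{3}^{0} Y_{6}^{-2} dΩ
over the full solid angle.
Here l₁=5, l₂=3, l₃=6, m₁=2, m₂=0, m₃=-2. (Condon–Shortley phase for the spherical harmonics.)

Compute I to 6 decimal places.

Rules hold: Σm=0, L=14 even, 2≤6≤8.
N = 11·7·13 = 1001
Δ = 2!·8!·4!/15! = 1/675675
Racah Σ t=0..2: t=0:+1/8640 t=1:−1/2304 t=2:+1/8640 = -7/34560
⇒ 3j(5 3 6; 0 0 0)² = 7/429, sgn -1
Racah Σ t=0..2: t=0:+1/8640 t=1:−1/5760 t=2:+1/60480 = -1/24192
⇒ 3j(5 3 6; 2 0 -2)² = 8/3003, sgn -1
4πI² = N·(3j₀)²·(3jₘ)² = 56/1287
I = +1·√(0.043512/4π) = 0.05884368

0.058844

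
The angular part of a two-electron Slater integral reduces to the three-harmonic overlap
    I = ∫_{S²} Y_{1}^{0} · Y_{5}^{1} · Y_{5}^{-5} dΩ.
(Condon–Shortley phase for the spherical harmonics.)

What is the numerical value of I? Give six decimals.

0.000000

0 + 1 − 5 = -4 ≠ 0: azimuthal integral kills it; I = 0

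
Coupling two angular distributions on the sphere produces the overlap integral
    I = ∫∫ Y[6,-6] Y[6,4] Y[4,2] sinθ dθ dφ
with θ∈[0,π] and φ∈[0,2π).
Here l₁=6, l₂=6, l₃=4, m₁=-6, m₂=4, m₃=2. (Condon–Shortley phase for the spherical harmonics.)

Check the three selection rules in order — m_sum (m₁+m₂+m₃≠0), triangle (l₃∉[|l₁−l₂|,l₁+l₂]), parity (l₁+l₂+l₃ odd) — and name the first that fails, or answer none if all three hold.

none

m₁+m₂+m₃ = -6 + 4 + 2 = 0  ✓
triangle: |6−6|=0 ≤ l₃=4 ≤ 6+6=12  ✓
parity: l₁+l₂+l₃ = 16 is even  ✓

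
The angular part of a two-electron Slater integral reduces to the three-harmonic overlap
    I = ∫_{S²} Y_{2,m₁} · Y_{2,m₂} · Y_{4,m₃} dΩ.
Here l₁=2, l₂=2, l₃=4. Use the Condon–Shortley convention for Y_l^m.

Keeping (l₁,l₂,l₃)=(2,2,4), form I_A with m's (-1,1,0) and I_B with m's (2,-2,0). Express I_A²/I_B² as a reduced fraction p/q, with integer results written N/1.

l's match ⇒ only the (l;m) 3-j factors differ between A and B.
A: triangle coeff Δ(2,2,4) = 1/630; Σ_t [0,0]: t=0:+1/36 = 1/36; (3j)²=8/315 [(2 2 4; -1 1 0)], sign=+1
B: triangle coeff Δ(2,2,4) = 1/630; Σ_t [0,0]: t=0:+1/576 = 1/576; (3j)²=1/630 [(2 2 4; 2 -2 0)], sign=+1
I_A²/I_B² = (8/315)/(1/630) = 16/1

16/1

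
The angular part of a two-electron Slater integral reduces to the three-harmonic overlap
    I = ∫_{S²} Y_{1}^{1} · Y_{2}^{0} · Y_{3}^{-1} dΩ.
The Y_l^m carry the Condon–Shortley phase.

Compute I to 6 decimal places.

-0.202301

Checks pass: Σm=0; 6 even; l₃=3∈[1,3].
(2·1+1)(2·2+1)(2·3+1) = 105
Δ: 0! 2! 4! / 7! → 1/105
sum: t=0:+1/4 = 1/4
3j²(1 2 3; 0 0 0) = Δ·Π!·Σ² = 3/35  (sign -1)
sum: t=0:+1/8 = 1/8
3j²(1 2 3; 1 0 -1) = Δ·Π!·Σ² = 2/35  (sign +1)
combine: 4πI² = 105·3/35·2/35 = 18/35
take √, sign -1: I = -0.20230066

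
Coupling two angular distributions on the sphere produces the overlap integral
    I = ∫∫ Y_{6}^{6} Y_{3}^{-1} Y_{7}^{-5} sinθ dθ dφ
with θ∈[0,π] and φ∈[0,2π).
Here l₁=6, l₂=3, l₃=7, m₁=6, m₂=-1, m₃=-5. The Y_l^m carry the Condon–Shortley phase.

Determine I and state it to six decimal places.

Checks pass: Σm=0; 16 even; l₃=7∈[3,9].
(2·6+1)(2·3+1)(2·7+1) = 1365
Δ: 2! 10! 4! / 17! → 1/2042040
sum: t=0:+1/207360 t=1:−1/57600 t=2:+1/207360 = -1/129600
3j²(6 3 7; 0 0 0) = Δ·Π!·Σ² = 168/12155  (sign +1)
sum: t=0:+1/29030400 = 1/29030400
3j²(6 3 7; 6 -1 -5) = Δ·Π!·Σ² = 99/7735  (sign +1)
combine: 4πI² = 1365·168/12155·99/7735 = 4536/18785
take √, sign +1: I = 0.13862003

0.138620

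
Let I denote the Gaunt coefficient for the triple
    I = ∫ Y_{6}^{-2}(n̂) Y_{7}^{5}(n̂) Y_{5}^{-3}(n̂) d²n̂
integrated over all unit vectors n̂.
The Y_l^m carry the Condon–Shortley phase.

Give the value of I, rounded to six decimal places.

0.010531

Rules hold: Σm=0, L=18 even, 1≤5≤13.
N = 13·15·11 = 2145
Δ = 8!·4!·6!/19! = 1/174594420
Racah Σ t=2..6: t=2:+1/4147200 t=3:−1/207360 t=4:+1/82944 t=5:−1/207360 t=6:+1/4147200 = 1/345600
⇒ 3j(6 7 5; 0 0 0)² = 420/46189, sgn -1
Racah Σ t=6..8: t=6:+1/4147200 t=7:−1/3628800 t=8:+1/46448640 = -1/77414400
⇒ 3j(6 7 5; -2 5 -3)² = 3/41990, sgn -1
4πI² = N·(3j₀)²·(3jₘ)² = 1890/1356277
I = +1·√(0.00139352/4π) = 0.01053057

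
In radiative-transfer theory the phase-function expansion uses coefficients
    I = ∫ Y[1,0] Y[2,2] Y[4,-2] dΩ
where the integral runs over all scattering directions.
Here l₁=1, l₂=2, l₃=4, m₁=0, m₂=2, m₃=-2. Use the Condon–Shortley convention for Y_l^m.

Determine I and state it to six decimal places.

0.000000

triangle: need 1≤l₃≤3, have 4; I=0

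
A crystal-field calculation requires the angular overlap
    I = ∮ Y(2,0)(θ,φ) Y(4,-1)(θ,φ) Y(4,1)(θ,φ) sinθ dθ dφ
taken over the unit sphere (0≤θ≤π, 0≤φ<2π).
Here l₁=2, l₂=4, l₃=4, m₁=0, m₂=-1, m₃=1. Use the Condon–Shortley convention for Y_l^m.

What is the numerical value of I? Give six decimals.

Checks pass: Σm=0; 10 even; l₃=4∈[2,6].
(2·2+1)(2·4+1)(2·4+1) = 405
Δ: 2! 2! 6! / 11! → 1/13860
sum: t=0:+1/192 t=1:−1/36 t=2:+1/192 = -5/288
3j²(2 4 4; 0 0 0) = Δ·Π!·Σ² = 20/693  (sign -1)
sum: t=0:+1/144 t=1:−1/48 t=2:+1/480 = -17/1440
3j²(2 4 4; 0 -1 1) = Δ·Π!·Σ² = 289/13860  (sign +1)
combine: 4πI² = 405·20/693·289/13860 = 1445/5929
take √, sign -1: I = -0.13926381

-0.139264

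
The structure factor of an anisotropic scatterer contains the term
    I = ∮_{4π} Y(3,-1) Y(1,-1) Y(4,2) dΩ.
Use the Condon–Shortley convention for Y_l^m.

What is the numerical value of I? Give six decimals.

0.238414

Rules hold: Σm=0, L=8 even, 2≤4≤4.
N = 7·3·9 = 189
Δ = 0!·6!·2!/9! = 1/252
Racah Σ t=0..0: t=0:+1/36 = 1/36
⇒ 3j(3 1 4; 0 0 0)² = 4/63, sgn +1
Racah Σ t=0..0: t=0:+1/96 = 1/96
⇒ 3j(3 1 4; -1 -1 2)² = 5/84, sgn +1
4πI² = N·(3j₀)²·(3jₘ)² = 5/7
I = +1·√(0.714286/4π) = 0.23841361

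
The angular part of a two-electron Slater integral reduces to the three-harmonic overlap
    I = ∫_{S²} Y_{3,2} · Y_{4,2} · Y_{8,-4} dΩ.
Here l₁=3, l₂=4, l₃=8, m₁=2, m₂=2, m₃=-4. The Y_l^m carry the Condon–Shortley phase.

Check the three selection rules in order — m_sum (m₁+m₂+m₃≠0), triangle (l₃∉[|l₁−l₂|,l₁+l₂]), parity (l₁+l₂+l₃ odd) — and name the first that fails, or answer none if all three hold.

triangle

azimuthal sum: 2 + 2 − 4 = 0  ✓
1 ≤ 8 ≤ 7 (triangle on l)  ✗
L = 3 + 4 + 8 = 15 (odd)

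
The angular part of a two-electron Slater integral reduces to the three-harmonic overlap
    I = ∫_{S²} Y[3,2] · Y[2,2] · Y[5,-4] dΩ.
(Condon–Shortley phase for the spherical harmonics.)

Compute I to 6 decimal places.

Checks pass: Σm=0; 10 even; l₃=5∈[1,5].
(2·3+1)(2·2+1)(2·5+1) = 385
Δ: 0! 6! 4! / 11! → 1/2310
sum: t=0:+1/144 = 1/144
3j²(3 2 5; 0 0 0) = Δ·Π!·Σ² = 10/231  (sign -1)
sum: t=0:+1/2880 = 1/2880
3j²(3 2 5; 2 2 -4) = Δ·Π!·Σ² = 3/55  (sign -1)
combine: 4πI² = 385·10/231·3/55 = 10/11
take √, sign +1: I = 0.26896683

0.268967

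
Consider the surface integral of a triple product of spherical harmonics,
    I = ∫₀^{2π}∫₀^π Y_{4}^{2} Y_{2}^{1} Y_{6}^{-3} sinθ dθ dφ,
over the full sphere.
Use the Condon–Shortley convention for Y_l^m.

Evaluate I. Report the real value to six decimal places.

-0.252474

Rules hold: Σm=0, L=12 even, 2≤6≤6.
N = 9·5·13 = 585
Δ = 0!·8!·4!/13! = 1/6435
Racah Σ t=0..0: t=0:+1/2304 = 1/2304
⇒ 3j(4 2 6; 0 0 0)² = 5/143, sgn +1
Racah Σ t=0..0: t=0:+1/8640 = 1/8640
⇒ 3j(4 2 6; 2 1 -3)² = 28/715, sgn -1
4πI² = N·(3j₀)²·(3jₘ)² = 1260/1573
I = -1·√(0.801017/4π) = -0.25247360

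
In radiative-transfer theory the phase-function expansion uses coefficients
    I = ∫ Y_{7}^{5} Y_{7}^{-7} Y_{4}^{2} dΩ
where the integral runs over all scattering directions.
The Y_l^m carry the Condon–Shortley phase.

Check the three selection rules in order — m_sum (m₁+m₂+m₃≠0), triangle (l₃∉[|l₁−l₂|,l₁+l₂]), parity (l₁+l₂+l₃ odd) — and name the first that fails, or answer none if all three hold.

azimuthal sum: 5 − 7 + 2 = 0  ✓
0 ≤ 4 ≤ 14 (triangle on l)  ✓
L = 7 + 7 + 4 = 18 (even)  ✓

none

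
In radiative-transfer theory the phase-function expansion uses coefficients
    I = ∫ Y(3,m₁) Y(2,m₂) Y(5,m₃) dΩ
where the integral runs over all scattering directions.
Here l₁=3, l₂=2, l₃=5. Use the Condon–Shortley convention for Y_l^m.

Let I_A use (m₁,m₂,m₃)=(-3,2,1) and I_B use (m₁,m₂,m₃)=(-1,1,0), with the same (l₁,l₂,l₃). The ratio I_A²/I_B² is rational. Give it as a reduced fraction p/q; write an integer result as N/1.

Same 3,2,5: normalisation and zero-m 3j drop out of the ratio.
A: Δ: 0! 6! 4! / 11! → 1/2310; sum: t=0:+1/17280 = 1/17280; 3j²(3 2 5; -3 2 1) = Δ·Π!·Σ² = 1/2310  (sign +1)
B: Δ: 0! 6! 4! / 11! → 1/2310; sum: t=0:+1/288 = 1/288; 3j²(3 2 5; -1 1 0) = Δ·Π!·Σ² = 5/231  (sign -1)
I_A²/I_B² = (1/2310)/(5/231) = 1/50

1/50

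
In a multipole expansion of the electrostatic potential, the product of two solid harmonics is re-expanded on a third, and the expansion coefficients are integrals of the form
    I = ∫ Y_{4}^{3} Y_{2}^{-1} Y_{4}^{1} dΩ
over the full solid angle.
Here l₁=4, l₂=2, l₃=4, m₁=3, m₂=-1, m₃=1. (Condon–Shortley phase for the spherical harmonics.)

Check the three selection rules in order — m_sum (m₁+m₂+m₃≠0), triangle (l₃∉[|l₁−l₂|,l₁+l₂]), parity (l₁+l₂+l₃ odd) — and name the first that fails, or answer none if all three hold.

Σmᵢ = 3  ✗
l₃∈[|l₁−l₂|,l₁+l₂]=[2,6], have l₃=4
Σlᵢ = 10 ⇒ even

m_sum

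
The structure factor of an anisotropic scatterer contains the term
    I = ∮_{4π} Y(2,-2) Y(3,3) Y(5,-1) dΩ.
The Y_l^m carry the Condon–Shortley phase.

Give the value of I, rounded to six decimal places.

Checks pass: Σm=0; 10 even; l₃=5∈[1,5].
(2·2+1)(2·3+1)(2·5+1) = 385
Δ: 0! 4! 6! / 11! → 1/2310
sum: t=0:+1/144 = 1/144
3j²(2 3 5; 0 0 0) = Δ·Π!·Σ² = 10/231  (sign -1)
sum: t=0:+1/17280 = 1/17280
3j²(2 3 5; -2 3 -1) = Δ·Π!·Σ² = 1/2310  (sign +1)
combine: 4πI² = 385·10/231·1/2310 = 5/693
take √, sign -1: I = -0.02396147

-0.023961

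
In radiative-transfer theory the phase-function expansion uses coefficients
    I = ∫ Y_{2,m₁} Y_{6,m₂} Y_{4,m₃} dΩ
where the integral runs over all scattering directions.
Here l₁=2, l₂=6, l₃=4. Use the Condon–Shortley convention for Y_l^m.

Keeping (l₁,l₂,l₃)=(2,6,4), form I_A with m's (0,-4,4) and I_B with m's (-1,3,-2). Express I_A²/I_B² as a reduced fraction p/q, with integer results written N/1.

Shared (l₁,l₂,l₃)=(2,6,4): N and (l;000)² cancel in I_A²/I_B².
A: Δ = 4!·0!·8!/13! = 1/6435; Racah Σ t=2..2: t=2:+1/161280 = 1/161280; ⇒ 3j(2 6 4; 0 -4 4)² = 1/143, sgn +1
B: Δ = 4!·0!·8!/13! = 1/6435; Racah Σ t=3..3: t=3:−1/8640 = -1/8640; ⇒ 3j(2 6 4; -1 3 -2)² = 28/715, sgn -1
I_A²/I_B² = (1/143)/(28/715) = 5/28

5/28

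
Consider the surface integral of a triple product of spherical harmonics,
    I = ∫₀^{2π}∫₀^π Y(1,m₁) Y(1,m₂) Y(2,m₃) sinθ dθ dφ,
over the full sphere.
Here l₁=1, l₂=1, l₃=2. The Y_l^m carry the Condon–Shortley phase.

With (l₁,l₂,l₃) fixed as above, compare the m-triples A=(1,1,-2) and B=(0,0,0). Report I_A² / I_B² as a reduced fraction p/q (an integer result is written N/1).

Same 1,1,2: normalisation and zero-m 3j drop out of the ratio.
A: Δ: 0! 2! 2! / 5! → 1/30; sum: t=0:+1/4 = 1/4; 3j²(1 1 2; 1 1 -2) = Δ·Π!·Σ² = 1/5  (sign +1)
B: Δ: 0! 2! 2! / 5! → 1/30; sum: t=0:+1/1 = 1/1; 3j²(1 1 2; 0 0 0) = Δ·Π!·Σ² = 2/15  (sign +1)
I_A²/I_B² = (1/5)/(2/15) = 3/2

3/2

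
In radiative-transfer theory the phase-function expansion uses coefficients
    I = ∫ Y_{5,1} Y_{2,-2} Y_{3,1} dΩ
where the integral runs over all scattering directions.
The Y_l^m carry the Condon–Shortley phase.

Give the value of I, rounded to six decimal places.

Rules hold: Σm=0, L=10 even, 3≤3≤7.
N = 11·5·7 = 385
Δ = 4!·6!·0!/11! = 1/2310
Racah Σ t=2..2: t=2:+1/144 = 1/144
⇒ 3j(5 2 3; 0 0 0)² = 10/231, sgn -1
Racah Σ t=0..0: t=0:+1/1152 = 1/1152
⇒ 3j(5 2 3; 1 -2 1)² = 1/154, sgn +1
4πI² = N·(3j₀)²·(3jₘ)² = 25/231
I = -1·√(0.108225/4π) = -0.09280237

-0.092802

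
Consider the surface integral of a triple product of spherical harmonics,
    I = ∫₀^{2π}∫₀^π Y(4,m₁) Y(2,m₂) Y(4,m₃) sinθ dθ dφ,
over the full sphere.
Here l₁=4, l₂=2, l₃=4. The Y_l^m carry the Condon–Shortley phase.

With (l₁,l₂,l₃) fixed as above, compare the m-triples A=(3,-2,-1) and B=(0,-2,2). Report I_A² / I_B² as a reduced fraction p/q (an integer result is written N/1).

7/10

Same 4,2,4: normalisation and zero-m 3j drop out of the ratio.
A: Δ: 2! 6! 2! / 11! → 1/13860; sum: t=0:+1/480 = 1/480; 3j²(4 2 4; 3 -2 -1) = Δ·Π!·Σ² = 3/110  (sign -1)
B: Δ: 2! 6! 2! / 11! → 1/13860; sum: t=0:+1/192 = 1/192; 3j²(4 2 4; 0 -2 2) = Δ·Π!·Σ² = 3/77  (sign +1)
I_A²/I_B² = (3/110)/(3/77) = 7/10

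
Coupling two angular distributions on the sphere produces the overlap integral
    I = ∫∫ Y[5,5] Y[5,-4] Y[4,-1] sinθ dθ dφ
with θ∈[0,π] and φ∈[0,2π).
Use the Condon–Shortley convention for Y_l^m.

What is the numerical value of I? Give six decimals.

0.184127

m-sum 0 ✓  L=14 even ✓  0≤4≤10 ✓
Π(2lᵢ+1) = 11×11×9 = 1089
triangle coeff Δ(5,5,4) = 1/3153150
Σ_t [1,5]: t=1:−1/69120 t=2:+1/1728 t=3:−1/576 t=4:+1/1728 t=5:−1/69120 = -7/11520
(3j)²=2/143 [(5 5 4; 0 0 0)], sign=-1
Σ_t [0,0]: t=0:+1/103680 = 1/103680
(3j)²=4/143 [(5 5 4; 5 -4 -1)], sign=-1
⇒ 4πI² = 72/169
I = (+1)√(72/169/(4π)) = 0.18412721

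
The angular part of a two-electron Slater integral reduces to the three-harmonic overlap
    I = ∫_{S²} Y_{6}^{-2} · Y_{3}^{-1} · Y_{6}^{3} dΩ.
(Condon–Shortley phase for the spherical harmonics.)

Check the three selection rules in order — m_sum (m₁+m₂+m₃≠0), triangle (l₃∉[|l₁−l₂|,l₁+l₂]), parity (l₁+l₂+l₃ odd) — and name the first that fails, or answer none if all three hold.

m₁+m₂+m₃ = -2 − 1 + 3 = 0  ✓
triangle: |6−3|=3 ≤ l₃=6 ≤ 6+3=9  ✓
parity: l₁+l₂+l₃ = 15 is odd  ✗

parity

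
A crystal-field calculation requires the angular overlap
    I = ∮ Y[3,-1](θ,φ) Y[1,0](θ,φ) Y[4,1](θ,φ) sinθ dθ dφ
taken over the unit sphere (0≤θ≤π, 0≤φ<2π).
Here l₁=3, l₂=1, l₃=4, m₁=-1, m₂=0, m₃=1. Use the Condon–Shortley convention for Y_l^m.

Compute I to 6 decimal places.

-0.238414

Checks pass: Σm=0; 8 even; l₃=4∈[2,4].
(2·3+1)(2·1+1)(2·4+1) = 189
Δ: 0! 6! 2! / 9! → 1/252
sum: t=0:+1/36 = 1/36
3j²(3 1 4; 0 0 0) = Δ·Π!·Σ² = 4/63  (sign +1)
sum: t=0:+1/48 = 1/48
3j²(3 1 4; -1 0 1) = Δ·Π!·Σ² = 5/84  (sign -1)
combine: 4πI² = 189·4/63·5/84 = 5/7
take √, sign -1: I = -0.23841361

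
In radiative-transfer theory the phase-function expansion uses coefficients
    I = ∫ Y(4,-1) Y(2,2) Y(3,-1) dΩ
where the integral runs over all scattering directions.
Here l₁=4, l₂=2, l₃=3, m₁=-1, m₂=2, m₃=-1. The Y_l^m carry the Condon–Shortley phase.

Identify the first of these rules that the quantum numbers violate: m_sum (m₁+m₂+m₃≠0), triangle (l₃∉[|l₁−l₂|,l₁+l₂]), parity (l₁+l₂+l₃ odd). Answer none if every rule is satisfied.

Σmᵢ = 0  ✓
l₃∈[|l₁−l₂|,l₁+l₂]=[2,6], have l₃=3  ✓
Σlᵢ = 9 ⇒ odd  ✗

parity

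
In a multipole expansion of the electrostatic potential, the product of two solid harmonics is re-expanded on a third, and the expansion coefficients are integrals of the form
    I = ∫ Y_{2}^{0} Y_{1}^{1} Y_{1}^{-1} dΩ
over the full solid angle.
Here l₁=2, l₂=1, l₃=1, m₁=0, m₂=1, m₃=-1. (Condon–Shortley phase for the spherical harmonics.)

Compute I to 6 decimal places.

0.126157

Rules hold: Σm=0, L=4 even, 1≤1≤3.
N = 5·3·3 = 45
Δ = 2!·2!·0!/5! = 1/30
Racah Σ t=1..1: t=1:−1/1 = -1/1
⇒ 3j(2 1 1; 0 0 0)² = 2/15, sgn +1
Racah Σ t=2..2: t=2:+1/4 = 1/4
⇒ 3j(2 1 1; 0 1 -1)² = 1/30, sgn +1
4πI² = N·(3j₀)²·(3jₘ)² = 1/5
I = +1·√(0.2/4π) = 0.12615663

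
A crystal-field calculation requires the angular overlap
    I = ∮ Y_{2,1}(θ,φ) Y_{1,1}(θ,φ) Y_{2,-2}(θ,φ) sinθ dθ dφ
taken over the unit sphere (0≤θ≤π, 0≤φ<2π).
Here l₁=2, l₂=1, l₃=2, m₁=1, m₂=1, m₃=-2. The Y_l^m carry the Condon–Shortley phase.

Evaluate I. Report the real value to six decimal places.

0.000000

Σlᵢ=5 odd — θ-integrand is odd under cosθ→−cosθ; I=0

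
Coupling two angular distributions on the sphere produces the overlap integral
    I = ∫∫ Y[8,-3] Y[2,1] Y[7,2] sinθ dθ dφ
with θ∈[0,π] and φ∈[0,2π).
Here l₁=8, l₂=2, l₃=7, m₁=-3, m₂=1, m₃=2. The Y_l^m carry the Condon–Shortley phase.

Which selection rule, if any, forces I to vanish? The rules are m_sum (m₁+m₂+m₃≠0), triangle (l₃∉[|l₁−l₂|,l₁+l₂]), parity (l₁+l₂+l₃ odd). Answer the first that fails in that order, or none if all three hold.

parity

Σmᵢ = 0  ✓
l₃∈[|l₁−l₂|,l₁+l₂]=[6,10], have l₃=7  ✓
Σlᵢ = 17 ⇒ odd  ✗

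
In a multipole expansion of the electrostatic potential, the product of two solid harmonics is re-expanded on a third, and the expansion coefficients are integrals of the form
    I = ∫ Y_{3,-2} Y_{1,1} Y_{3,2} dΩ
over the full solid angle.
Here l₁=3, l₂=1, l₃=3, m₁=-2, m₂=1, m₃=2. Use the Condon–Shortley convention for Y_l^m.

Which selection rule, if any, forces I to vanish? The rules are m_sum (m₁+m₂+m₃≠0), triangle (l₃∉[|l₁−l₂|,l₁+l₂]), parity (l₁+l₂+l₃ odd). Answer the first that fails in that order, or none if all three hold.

m_sum

Σmᵢ = 1  ✗
l₃∈[|l₁−l₂|,l₁+l₂]=[2,4], have l₃=3
Σlᵢ = 7 ⇒ odd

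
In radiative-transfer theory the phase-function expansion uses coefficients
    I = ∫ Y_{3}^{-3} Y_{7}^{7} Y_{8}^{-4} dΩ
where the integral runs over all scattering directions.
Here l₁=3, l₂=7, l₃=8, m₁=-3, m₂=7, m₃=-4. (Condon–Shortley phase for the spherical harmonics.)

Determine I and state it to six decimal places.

m-sum 0 ✓  L=18 even ✓  4≤8≤10 ✓
Π(2lᵢ+1) = 7×15×17 = 1785
triangle coeff Δ(3,7,8) = 1/5290740
Σ_t [0,2]: t=0:+1/7257600 t=1:−1/2073600 t=2:+1/7257600 = -1/4838400
(3j)²=252/20995 [(3 7 8; 0 0 0)], sign=-1
Σ_t [2,2]: t=2:+1/22992076800 = 1/22992076800
(3j)²=1/3876 [(3 7 8; -3 7 -4)], sign=+1
⇒ 4πI² = 441/79781
I = (-1)√(441/79781/(4π)) = -0.02097320

-0.020973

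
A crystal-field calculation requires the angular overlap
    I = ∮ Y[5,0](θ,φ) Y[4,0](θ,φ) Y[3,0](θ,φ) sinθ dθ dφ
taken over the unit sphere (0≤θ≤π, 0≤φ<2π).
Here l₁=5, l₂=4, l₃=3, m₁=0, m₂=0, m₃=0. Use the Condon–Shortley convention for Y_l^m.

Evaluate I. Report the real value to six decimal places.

m-sum 0 ✓  L=12 even ✓  1≤3≤9 ✓
Π(2lᵢ+1) = 11×9×7 = 693
triangle coeff Δ(5,4,3) = 1/180180
Σ_t [2,4]: t=2:+1/576 t=3:−1/144 t=4:+1/576 = -1/288
(3j)²=20/1001 [(5 4 3; 0 0 0)], sign=+1
(m-triple is (0,0,0) — same symbol as above.)
⇒ 4πI² = 3600/13013
I = (+1)√(3600/13013/(4π)) = 0.14837393

0.148374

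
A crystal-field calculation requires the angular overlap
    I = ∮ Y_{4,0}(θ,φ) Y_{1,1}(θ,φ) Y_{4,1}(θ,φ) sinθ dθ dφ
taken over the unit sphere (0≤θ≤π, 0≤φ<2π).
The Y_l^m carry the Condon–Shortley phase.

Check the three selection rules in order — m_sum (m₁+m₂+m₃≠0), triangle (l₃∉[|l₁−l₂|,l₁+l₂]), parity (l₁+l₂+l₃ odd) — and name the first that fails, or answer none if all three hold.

m_sum

Σmᵢ = 2  ✗
l₃∈[|l₁−l₂|,l₁+l₂]=[3,5], have l₃=4
Σlᵢ = 9 ⇒ odd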